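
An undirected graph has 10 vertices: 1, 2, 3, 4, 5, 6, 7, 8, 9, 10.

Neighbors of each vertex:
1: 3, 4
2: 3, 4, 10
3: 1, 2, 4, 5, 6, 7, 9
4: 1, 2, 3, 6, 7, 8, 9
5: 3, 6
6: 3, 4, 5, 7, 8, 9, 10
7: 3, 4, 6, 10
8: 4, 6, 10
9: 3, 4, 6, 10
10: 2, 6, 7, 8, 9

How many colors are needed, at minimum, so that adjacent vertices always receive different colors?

4

3, 4, 6, 9 are pairwise adjacent (a clique of size 4), so at least 4 colors are needed.
4 colors suffice: 1=green, 2=green, 3=blue, 4=red, 5=red, 6=green, 7=yellow, 8=blue, 9=yellow, 10=red. Each edge has distinct colors on its endpoints.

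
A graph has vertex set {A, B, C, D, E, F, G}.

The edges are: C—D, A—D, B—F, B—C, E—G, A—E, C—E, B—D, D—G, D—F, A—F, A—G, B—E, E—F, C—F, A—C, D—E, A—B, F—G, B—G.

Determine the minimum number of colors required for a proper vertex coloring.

6

A, B, D, E, F, G are mutually adjacent (a clique of size 6), so at least 6 colors are needed.
6 colors suffice: color 1 → {D}; color 2 → {F}; color 3 → {A}; color 4 → {B}; color 5 → {E}; color 6 → {C, G}. No two adjacent vertices share a color.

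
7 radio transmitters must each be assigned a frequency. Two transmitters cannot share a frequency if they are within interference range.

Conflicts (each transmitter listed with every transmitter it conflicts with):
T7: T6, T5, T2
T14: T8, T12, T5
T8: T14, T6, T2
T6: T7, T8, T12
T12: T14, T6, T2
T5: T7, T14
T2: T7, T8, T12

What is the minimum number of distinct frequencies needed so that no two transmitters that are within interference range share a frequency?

3

The cycle T7-T6-T12-T14-T5-T7 has odd length 5, so it cannot be 2-colored; at least 3 frequencies are needed.
3 frequencies suffice: frequency 1 → {T7, T8, T12}; frequency 2 → {T14, T6, T2}; frequency 3 → {T5}. No two conflicting transmitters share a frequency.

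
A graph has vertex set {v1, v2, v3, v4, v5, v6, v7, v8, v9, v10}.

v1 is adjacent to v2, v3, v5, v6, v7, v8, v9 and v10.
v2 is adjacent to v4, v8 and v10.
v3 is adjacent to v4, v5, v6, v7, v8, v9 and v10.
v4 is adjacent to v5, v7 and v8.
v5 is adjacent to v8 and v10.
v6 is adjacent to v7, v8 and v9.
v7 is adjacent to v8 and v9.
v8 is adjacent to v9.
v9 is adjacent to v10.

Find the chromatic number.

v1, v3, v6, v7, v8, v9 form a clique, so at least 6 colors are needed.
6 colors suffice: v1=3, v2=1, v3=1, v4=3, v5=4, v6=6, v7=4, v8=2, v9=5, v10=2. Every edge joins two different colors.

6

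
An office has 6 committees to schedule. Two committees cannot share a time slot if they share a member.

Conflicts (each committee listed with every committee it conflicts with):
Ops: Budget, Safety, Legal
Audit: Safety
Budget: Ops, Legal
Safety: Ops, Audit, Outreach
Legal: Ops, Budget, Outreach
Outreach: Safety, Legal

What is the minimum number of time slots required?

3

Ops, Budget, Legal all conflict with each other, so at least 3 time slots are needed.
3 time slots suffice: time slot 1 → {Safety, Legal}; time slot 2 → {Ops, Audit, Outreach}; time slot 3 → {Budget}. Every pair that conflicts lands in different time slots.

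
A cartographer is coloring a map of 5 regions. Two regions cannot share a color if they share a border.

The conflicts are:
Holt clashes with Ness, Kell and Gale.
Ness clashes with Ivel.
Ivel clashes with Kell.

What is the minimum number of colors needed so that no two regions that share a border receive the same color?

Ness and Ivel conflict, so at least 2 colors are needed.
A valid assignment using 2 colors: Holt=1, Ness=2, Ivel=1, Kell=2, Gale=2. Every pair that conflicts lands in different colors.

2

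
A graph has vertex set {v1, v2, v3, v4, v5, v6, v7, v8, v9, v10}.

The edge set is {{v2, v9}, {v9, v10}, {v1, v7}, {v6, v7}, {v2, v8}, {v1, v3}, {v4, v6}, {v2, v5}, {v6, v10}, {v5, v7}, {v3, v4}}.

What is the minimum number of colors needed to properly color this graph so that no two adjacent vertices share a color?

The cycle v3-v4-v6-v7-v1-v3 has odd length 5, so it cannot be 2-colored; at least 3 colors are needed.
3 colors suffice: color 1 → {v2, v3, v6}; color 2 → {v4, v7, v8, v9}; color 3 → {v1, v5, v10}. Each edge has distinct colors on its endpoints.

3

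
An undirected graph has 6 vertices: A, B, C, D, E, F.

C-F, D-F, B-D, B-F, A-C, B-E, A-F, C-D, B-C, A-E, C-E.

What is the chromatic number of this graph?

4

B, C, D, F form a clique, so at least 4 colors are needed.
4 colors suffice: A=3, B=3, C=1, D=4, E=2, F=2. No two adjacent vertices share a color.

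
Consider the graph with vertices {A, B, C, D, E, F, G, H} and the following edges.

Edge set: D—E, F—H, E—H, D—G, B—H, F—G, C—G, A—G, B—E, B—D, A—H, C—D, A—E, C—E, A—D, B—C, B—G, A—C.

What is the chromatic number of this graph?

B, C, D, G are mutually adjacent (a clique of size 4), so at least 4 colors are needed.
A valid assignment using 4 colors: A=3, B=3, C=2, D=1, E=4, F=2, G=4, H=1. Every edge joins two different colors.

4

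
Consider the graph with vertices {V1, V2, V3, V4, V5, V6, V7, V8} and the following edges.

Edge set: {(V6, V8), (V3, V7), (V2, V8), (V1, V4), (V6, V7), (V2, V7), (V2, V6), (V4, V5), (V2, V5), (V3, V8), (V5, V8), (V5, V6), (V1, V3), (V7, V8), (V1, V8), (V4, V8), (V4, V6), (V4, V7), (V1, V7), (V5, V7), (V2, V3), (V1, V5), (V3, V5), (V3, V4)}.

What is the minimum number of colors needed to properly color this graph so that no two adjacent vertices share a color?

6

V1, V3, V4, V5, V7, V8 are mutually adjacent (a clique of size 6), so at least 6 colors are needed.
6 colors suffice: color 1 → {V7}; color 2 → {V8}; color 3 → {V5}; color 4 → {V2, V4}; color 5 → {V3, V6}; color 6 → {V1}. No two adjacent vertices share a color.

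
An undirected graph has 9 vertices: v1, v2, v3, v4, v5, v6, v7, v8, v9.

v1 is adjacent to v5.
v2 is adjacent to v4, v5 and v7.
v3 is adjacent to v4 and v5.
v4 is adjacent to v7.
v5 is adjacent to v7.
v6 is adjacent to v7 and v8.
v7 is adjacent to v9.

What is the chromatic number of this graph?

3

v2, v5, v7 are mutually adjacent, so at least 3 colors are needed.
3 colors suffice: color 1 → {v1, v3, v7, v8}; color 2 → {v4, v5, v6, v9}; color 3 → {v2}. No two adjacent vertices share a color.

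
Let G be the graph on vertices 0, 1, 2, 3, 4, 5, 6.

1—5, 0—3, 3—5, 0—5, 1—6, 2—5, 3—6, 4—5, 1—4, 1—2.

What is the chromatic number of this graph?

3

1, 2, 5 form a triangle, so at least 3 colors are needed.
3 colors suffice: color a → {5, 6}; color b → {1, 3}; color c → {0, 2, 4}. No two adjacent vertices share a color.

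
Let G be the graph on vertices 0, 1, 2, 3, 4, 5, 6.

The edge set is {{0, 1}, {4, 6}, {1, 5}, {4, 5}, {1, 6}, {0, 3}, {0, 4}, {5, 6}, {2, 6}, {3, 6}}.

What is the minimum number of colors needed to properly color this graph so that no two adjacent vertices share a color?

3

4, 5, 6 are pairwise adjacent, so at least 3 colors are needed.
3 colors suffice: color red → {0, 6}; color blue → {2, 3, 5}; color green → {1, 4}. Each edge has distinct colors on its endpoints.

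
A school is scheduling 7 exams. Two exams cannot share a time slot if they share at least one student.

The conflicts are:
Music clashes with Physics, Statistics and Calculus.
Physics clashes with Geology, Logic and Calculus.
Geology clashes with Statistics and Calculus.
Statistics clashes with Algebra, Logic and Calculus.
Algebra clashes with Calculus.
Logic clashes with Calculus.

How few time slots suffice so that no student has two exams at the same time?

3

Music, Statistics, Calculus are mutually in conflict, so at least 3 time slots are needed.
A valid assignment using 3 time slots: Music=3, Physics=2, Geology=3, Statistics=2, Algebra=3, Logic=3, Calculus=1. No two conflicting exams share a time slot.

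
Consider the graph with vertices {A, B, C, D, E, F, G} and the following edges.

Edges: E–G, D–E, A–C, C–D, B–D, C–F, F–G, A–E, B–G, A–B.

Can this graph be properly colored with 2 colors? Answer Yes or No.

The cycle A-C-F-G-E-A has odd length 5, so it cannot be 2-colored; at least 3 colors are needed.
So 2 colors are not enough.

No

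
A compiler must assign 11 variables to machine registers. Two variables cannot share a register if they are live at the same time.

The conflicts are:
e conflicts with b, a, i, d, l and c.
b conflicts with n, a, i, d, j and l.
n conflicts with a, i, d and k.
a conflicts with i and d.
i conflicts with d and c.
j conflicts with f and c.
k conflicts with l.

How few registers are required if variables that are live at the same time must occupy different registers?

5

b, n, a, i, d pairwise conflict, so at least 5 registers are needed.
5 registers suffice: register 1 → {b, k, f, c}; register 2 → {i, j, l}; register 3 → {e, n}; register 4 → {d}; register 5 → {a}. No two conflicting variables share a register.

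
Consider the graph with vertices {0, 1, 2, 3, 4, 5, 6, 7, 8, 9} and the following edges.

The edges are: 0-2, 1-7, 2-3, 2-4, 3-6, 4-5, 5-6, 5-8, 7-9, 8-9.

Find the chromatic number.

The cycle 2-4-5-6-3-2 has odd length 5, so it cannot be 2-colored; at least 3 colors are needed.
3 colors suffice: color red → {2, 5, 7}; color blue → {0, 1, 3, 4, 8}; color green → {6, 9}. Each edge has distinct colors on its endpoints.

3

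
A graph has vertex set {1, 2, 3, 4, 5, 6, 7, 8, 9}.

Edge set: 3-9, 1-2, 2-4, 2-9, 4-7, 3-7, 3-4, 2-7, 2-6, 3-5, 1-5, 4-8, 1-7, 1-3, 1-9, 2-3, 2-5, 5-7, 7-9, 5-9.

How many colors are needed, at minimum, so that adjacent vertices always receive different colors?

6

1, 2, 3, 5, 7, 9 are pairwise adjacent (a clique of size 6), so at least 6 colors are needed.
6 colors suffice: 1=d, 2=a, 3=b, 4=d, 5=f, 6=b, 7=c, 8=a, 9=e. Every edge joins two different colors.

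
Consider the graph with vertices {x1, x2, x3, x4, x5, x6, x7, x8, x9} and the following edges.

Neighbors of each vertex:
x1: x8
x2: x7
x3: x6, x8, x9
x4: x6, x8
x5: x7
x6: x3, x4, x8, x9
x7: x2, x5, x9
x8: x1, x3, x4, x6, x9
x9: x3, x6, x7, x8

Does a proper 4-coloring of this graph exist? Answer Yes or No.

Yes

The chromatic number is 4. x3, x6, x8, x9 form a clique, so at least 4 colors are needed.
4 colors suffice: color 1 → {x7, x8}; color 2 → {x1, x2, x5, x6}; color 3 → {x4, x9}; color 4 → {x3}.
That is already a proper 4-coloring.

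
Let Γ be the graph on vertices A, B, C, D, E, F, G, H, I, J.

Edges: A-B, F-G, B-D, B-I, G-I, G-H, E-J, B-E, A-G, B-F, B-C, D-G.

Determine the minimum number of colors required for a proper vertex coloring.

2

A and B are adjacent, so at least 2 colors are needed.
2 colors suffice: color 1 → {B, G, J}; color 2 → {A, C, D, E, F, H, I}. Each edge has distinct colors on its endpoints.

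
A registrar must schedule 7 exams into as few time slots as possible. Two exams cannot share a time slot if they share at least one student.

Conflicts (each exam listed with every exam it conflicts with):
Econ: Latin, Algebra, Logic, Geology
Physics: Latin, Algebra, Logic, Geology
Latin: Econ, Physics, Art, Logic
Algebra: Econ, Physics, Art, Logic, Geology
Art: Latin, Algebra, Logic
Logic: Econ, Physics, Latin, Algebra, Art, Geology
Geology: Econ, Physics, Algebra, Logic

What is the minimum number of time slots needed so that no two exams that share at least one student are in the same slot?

Physics, Algebra, Logic, Geology pairwise conflict, so at least 4 time slots are needed.
4 time slots suffice: time slot 1 → {Logic}; time slot 2 → {Latin, Algebra}; time slot 3 → {Econ, Physics, Art}; time slot 4 → {Geology}. No two conflicting exams share a time slot.

4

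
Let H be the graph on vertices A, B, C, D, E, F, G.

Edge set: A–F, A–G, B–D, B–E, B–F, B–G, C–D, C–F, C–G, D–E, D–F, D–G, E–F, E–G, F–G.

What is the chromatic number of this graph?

B, D, E, F, G are pairwise adjacent (a clique of size 5), so at least 5 colors are needed.
5 colors suffice: color 1 → {G}; color 2 → {F}; color 3 → {A, D}; color 4 → {C, E}; color 5 → {B}. Every edge joins two different colors.

5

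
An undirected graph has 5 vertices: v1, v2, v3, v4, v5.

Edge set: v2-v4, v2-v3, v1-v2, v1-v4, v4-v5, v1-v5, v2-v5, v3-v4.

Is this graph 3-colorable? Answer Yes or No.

v1, v2, v4, v5 form a clique, so at least 4 colors are needed.
So 3 colors are not enough.

No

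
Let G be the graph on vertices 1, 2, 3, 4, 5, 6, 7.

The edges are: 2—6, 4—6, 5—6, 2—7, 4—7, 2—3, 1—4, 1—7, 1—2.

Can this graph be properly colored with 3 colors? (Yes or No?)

The chromatic number is 3. 1, 2, 7 are pairwise adjacent, so at least 3 colors are needed.
3 colors suffice: color red → {2, 4, 5}; color blue → {1, 3, 6}; color green → {7}.
That is already a proper 3-coloring.

Yes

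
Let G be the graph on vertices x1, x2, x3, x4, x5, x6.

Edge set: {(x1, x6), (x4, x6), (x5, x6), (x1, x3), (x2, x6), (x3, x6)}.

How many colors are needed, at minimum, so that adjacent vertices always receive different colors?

3

x1, x3, x6 form a triangle, so at least 3 colors are needed.
3 colors suffice: color 1 → {x6}; color 2 → {x1, x2, x4, x5}; color 3 → {x3}. Every edge joins two different colors.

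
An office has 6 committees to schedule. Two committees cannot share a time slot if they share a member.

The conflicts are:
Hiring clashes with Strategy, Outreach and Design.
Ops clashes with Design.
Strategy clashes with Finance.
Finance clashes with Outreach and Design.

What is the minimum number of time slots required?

2

Strategy and Finance conflict, so at least 2 time slots are needed.
2 time slots suffice: Hiring=1, Ops=1, Strategy=2, Finance=1, Outreach=2, Design=2. Every pair that conflicts lands in different time slots.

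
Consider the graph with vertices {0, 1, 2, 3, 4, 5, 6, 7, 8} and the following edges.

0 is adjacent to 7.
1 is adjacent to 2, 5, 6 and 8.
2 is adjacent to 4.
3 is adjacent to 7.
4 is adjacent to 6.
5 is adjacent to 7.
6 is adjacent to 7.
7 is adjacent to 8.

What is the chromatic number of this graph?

2

1 and 2 are adjacent, so at least 2 colors are needed.
One proper 2-coloring: 0=b, 1=a, 2=b, 3=b, 4=a, 5=b, 6=b, 7=a, 8=b. Every edge joins two different colors.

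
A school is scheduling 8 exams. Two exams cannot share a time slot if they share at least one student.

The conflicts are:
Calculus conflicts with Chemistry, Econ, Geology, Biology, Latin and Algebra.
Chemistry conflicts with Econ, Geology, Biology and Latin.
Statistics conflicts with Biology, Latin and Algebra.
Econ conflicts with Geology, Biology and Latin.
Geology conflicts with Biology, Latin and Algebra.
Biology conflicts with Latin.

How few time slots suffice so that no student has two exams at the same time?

6

Calculus, Chemistry, Econ, Geology, Biology, Latin pairwise conflict, so at least 6 time slots are needed.
6 time slots suffice: time slot 1 → {Latin, Algebra}; time slot 2 → {Biology}; time slot 3 → {Statistics, Geology}; time slot 4 → {Calculus}; time slot 5 → {Econ}; time slot 6 → {Chemistry}. Each listed conflict is separated.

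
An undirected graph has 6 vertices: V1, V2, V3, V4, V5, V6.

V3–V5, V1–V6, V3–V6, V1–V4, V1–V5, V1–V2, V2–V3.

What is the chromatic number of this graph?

2

V1 and V4 are adjacent, so at least 2 colors are needed.
2 colors suffice: V1=1, V2=2, V3=1, V4=2, V5=2, V6=2. Each edge has distinct colors on its endpoints.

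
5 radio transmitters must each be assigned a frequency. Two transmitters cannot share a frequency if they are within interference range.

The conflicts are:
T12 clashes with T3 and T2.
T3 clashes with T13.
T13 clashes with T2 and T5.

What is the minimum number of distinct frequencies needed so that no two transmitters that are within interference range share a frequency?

T13 and T5 conflict, so at least 2 frequencies are needed.
2 frequencies suffice: frequency 1 → {T12, T13}; frequency 2 → {T3, T2, T5}. Every pair that conflicts lands in different frequencies.

2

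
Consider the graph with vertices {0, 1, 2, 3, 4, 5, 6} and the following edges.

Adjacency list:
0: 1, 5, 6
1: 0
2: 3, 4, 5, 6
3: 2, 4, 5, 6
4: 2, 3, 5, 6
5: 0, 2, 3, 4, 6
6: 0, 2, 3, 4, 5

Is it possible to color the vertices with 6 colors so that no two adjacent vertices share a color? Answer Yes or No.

Yes

The chromatic number is 5. 2, 3, 4, 5, 6 form a clique, so at least 5 colors are needed.
5 colors suffice: color red → {1, 6}; color blue → {5}; color green → {0, 2}; color yellow → {4}; color purple → {3}.
Since 6 ≥ 5, a proper 6-coloring certainly exists.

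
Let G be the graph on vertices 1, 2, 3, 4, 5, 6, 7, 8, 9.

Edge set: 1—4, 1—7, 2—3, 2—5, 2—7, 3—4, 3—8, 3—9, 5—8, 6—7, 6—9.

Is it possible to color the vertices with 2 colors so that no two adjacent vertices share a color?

The cycle 4-1-7-2-3-4 has odd length 5, so it cannot be 2-colored; at least 3 colors are needed.
So 2 colors are not enough.

No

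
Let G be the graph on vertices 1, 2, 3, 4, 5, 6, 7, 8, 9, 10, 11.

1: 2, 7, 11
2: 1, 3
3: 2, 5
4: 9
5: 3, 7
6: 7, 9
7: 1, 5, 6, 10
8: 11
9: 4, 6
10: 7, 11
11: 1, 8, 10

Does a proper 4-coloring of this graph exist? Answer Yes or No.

Yes

The chromatic number is 3. The cycle 2-1-7-5-3-2 has odd length 5, so it cannot be 2-colored; at least 3 colors are needed.
A valid assignment using 3 colors: 1=blue, 2=green, 3=red, 4=blue, 5=blue, 6=blue, 7=red, 8=blue, 9=red, 10=blue, 11=red.
Since 4 ≥ 3, a proper 4-coloring certainly exists.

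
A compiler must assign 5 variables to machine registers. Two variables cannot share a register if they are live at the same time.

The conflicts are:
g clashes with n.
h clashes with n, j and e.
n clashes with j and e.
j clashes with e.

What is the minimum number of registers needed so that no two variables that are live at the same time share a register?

4

h, n, j, e pairwise conflict, so at least 4 registers are needed.
4 registers suffice: g=2, h=4, n=1, j=2, e=3. No two conflicting variables share a register.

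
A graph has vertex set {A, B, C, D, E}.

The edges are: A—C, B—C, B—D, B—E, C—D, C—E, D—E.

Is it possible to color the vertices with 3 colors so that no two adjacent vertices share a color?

B, C, D, E are pairwise adjacent (a clique of size 4), so at least 4 colors are needed.
So 3 colors are not enough.

No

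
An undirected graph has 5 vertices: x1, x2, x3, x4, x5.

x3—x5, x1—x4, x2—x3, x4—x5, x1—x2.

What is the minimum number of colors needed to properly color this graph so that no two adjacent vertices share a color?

3

The cycle x1-x2-x3-x5-x4-x1 has odd length 5, so it cannot be 2-colored; at least 3 colors are needed.
3 colors suffice: color R → {x1, x3}; color B → {x2, x4}; color G → {x5}. No two adjacent vertices share a color.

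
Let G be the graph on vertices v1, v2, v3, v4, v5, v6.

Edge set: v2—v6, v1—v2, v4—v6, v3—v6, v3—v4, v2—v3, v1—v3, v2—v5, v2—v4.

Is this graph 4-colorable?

Yes

The chromatic number is 4. v2, v3, v4, v6 are mutually adjacent (a clique of size 4), so at least 4 colors are needed.
One proper 4-coloring: v1=3, v2=1, v3=2, v4=3, v5=2, v6=4.
That is already a proper 4-coloring.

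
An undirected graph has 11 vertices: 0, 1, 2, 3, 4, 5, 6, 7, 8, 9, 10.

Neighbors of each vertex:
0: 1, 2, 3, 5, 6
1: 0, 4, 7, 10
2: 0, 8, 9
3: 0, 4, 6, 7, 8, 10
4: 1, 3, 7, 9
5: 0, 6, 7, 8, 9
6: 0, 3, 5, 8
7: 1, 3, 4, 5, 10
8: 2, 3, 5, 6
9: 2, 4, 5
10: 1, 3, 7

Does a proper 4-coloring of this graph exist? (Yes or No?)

Yes

The chromatic number is 3. 3, 4, 7 are pairwise adjacent, so at least 3 colors are needed.
3 colors suffice: color a → {1, 2, 3, 5}; color b → {0, 7, 8, 9}; color c → {4, 6, 10}.
Since 4 ≥ 3, a proper 4-coloring certainly exists.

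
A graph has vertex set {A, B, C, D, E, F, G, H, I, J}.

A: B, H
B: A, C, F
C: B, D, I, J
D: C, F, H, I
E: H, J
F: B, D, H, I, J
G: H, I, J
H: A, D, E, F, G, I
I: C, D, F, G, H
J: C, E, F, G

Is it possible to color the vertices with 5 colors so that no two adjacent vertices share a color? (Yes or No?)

The chromatic number is 4. D, F, H, I are mutually adjacent (a clique of size 4), so at least 4 colors are needed.
4 colors suffice: color 1 → {C, H}; color 2 → {A, E, F, G}; color 3 → {B, I, J}; color 4 → {D}.
Since 5 ≥ 4, a proper 5-coloring certainly exists.

Yes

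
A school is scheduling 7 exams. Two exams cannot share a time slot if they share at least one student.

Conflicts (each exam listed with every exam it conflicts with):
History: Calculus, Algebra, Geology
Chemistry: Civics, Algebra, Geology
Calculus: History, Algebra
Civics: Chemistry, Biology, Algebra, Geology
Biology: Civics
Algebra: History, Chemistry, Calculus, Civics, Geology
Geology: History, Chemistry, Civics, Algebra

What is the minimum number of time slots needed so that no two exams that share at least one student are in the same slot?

Chemistry, Civics, Algebra, Geology all conflict with each other, so at least 4 time slots are needed.
Using 4 time slots: History=2, Chemistry=4, Calculus=3, Civics=2, Biology=1, Algebra=1, Geology=3. Every pair that conflicts lands in different time slots.

4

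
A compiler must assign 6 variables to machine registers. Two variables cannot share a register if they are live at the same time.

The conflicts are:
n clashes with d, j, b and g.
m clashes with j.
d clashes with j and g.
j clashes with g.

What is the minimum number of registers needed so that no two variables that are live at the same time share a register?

4

n, d, j, g all conflict with each other, so at least 4 registers are needed.
A valid assignment using 4 registers: n=1, m=1, d=4, j=2, b=2, g=3. Each listed conflict is separated.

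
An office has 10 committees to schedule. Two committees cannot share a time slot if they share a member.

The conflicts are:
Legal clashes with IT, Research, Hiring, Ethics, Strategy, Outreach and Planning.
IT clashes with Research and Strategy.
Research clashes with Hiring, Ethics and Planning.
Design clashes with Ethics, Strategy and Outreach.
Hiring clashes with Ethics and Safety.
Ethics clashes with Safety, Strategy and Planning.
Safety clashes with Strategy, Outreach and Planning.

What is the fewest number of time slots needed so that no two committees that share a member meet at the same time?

4

Legal, Research, Ethics, Planning all conflict with each other, so at least 4 time slots are needed.
4 time slots suffice: time slot 1 → {Legal, Design, Safety}; time slot 2 → {IT, Ethics, Outreach}; time slot 3 → {Research, Strategy}; time slot 4 → {Hiring, Planning}. Each listed conflict is separated.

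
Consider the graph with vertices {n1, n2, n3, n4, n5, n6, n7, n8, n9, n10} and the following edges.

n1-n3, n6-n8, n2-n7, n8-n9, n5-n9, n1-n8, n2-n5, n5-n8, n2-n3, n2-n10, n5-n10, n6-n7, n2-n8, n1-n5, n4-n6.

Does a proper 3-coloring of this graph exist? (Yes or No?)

Yes

The chromatic number is 3. n1, n5, n8 form a triangle, so at least 3 colors are needed.
3 colors suffice: n1=1, n2=1, n3=2, n4=2, n5=2, n6=1, n7=2, n8=3, n9=1, n10=3.
That is already a proper 3-coloring.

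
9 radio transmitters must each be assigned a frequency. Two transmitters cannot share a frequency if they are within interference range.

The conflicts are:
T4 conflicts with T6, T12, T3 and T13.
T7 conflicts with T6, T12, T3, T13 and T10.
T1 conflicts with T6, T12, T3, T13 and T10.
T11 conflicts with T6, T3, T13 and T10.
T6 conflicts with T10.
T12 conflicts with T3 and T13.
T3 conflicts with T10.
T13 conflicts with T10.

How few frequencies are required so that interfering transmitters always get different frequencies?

T1, T3, T10 pairwise conflict, so at least 3 frequencies are needed.
3 frequencies suffice: frequency 1 → {T12, T10}; frequency 2 → {T6, T3, T13}; frequency 3 → {T4, T7, T1, T11}. Each listed conflict is separated.

3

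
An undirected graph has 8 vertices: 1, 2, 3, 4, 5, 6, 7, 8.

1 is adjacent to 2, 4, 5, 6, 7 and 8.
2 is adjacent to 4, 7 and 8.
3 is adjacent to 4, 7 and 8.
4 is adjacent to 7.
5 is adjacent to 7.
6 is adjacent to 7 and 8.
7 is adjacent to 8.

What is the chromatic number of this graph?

1, 2, 4, 7 are pairwise adjacent (a clique of size 4), so at least 4 colors are needed.
4 colors suffice: color red → {7}; color blue → {1, 3}; color green → {4, 5, 8}; color yellow → {2, 6}. Every edge joins two different colors.

4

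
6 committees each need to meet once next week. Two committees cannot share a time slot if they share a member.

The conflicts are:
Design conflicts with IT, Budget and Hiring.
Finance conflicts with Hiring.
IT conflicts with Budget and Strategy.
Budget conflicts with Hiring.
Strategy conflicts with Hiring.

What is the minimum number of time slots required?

Design, IT, Budget all conflict with each other, so at least 3 time slots are needed.
A valid assignment using 3 time slots: Design=2, Finance=2, IT=1, Budget=3, Strategy=2, Hiring=1. Every pair that conflicts lands in different time slots.

3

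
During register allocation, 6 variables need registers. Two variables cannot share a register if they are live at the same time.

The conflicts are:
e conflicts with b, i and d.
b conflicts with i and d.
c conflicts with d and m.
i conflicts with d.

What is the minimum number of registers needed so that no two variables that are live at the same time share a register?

e, b, i, d are mutually in conflict, so at least 4 registers are needed.
Using 4 registers: e=2, b=3, c=2, i=4, d=1, m=1. Each listed conflict is separated.

4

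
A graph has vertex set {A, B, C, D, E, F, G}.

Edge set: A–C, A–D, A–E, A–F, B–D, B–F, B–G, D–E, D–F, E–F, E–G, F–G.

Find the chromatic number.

A, D, E, F are mutually adjacent (a clique of size 4), so at least 4 colors are needed.
4 colors suffice: color 1 → {C, F}; color 2 → {D, G}; color 3 → {B, E}; color 4 → {A}. Each edge has distinct colors on its endpoints.

4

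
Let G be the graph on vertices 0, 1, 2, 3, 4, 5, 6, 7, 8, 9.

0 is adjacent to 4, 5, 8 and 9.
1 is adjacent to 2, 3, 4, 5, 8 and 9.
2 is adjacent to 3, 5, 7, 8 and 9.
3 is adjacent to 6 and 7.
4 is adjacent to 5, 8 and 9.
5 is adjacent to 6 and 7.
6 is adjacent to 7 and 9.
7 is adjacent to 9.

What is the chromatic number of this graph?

0, 4, 8 are pairwise adjacent, so at least 3 colors are needed.
A valid assignment using 3 colors: 0=blue, 1=blue, 2=red, 3=green, 4=red, 5=green, 6=red, 7=blue, 8=green, 9=green. Every edge joins two different colors.

3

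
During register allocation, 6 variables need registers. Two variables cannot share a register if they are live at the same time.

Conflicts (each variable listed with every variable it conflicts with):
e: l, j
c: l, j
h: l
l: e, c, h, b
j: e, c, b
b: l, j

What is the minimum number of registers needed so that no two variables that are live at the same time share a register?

h and l conflict, so at least 2 registers are needed.
2 registers suffice: register 1 → {l, j}; register 2 → {e, c, h, b}. No two conflicting variables share a register.

2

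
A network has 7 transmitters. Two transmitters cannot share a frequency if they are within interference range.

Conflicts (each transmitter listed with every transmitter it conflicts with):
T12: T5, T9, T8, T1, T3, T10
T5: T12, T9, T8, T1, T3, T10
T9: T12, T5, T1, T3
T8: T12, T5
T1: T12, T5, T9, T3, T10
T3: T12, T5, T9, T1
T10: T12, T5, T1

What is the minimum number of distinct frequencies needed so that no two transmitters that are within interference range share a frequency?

5

T12, T5, T9, T1, T3 pairwise conflict, so at least 5 frequencies are needed.
5 frequencies suffice: frequency 1 → {T5}; frequency 2 → {T12}; frequency 3 → {T8, T1}; frequency 4 → {T3, T10}; frequency 5 → {T9}. Every pair that conflicts lands in different frequencies.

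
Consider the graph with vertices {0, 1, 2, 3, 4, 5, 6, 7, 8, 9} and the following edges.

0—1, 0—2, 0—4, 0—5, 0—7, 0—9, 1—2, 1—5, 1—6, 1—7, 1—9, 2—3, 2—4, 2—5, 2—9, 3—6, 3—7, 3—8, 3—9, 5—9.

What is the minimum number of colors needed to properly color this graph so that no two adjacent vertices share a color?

0, 1, 2, 5, 9 are pairwise adjacent (a clique of size 5), so at least 5 colors are needed.
5 colors suffice: color red → {0, 3}; color blue → {2, 6, 7, 8}; color green → {1, 4}; color yellow → {9}; color purple → {5}. No two adjacent vertices share a color.

5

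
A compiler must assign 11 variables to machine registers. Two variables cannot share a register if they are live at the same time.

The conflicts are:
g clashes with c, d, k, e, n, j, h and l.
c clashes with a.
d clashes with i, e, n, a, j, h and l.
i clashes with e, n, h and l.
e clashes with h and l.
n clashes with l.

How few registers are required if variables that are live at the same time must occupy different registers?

g, d, e, h are mutually in conflict, so at least 4 registers are needed.
Using 4 registers: g=1, c=2, d=2, i=1, k=2, e=3, n=3, a=1, j=3, h=4, l=4. Every pair that conflicts lands in different registers.

4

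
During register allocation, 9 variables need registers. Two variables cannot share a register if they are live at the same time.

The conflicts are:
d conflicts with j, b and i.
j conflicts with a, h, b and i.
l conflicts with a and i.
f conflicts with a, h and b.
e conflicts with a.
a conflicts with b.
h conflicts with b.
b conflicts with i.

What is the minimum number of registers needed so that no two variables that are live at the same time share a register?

d, j, b, i pairwise conflict, so at least 4 registers are needed.
4 registers suffice: register 1 → {l, e, b}; register 2 → {a, h, i}; register 3 → {j, f}; register 4 → {d}. Every pair that conflicts lands in different registers.

4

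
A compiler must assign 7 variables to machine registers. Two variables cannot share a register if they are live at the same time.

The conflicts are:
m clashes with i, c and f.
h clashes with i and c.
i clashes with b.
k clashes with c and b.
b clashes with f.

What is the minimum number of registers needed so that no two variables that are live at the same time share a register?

The cycle c-h-i-b-k-c has odd length 5, so it cannot be 2-colored; at least 3 registers are needed.
3 registers suffice: register 1 → {i, c, f}; register 2 → {m, h, b}; register 3 → {k}. No two conflicting variables share a register.

3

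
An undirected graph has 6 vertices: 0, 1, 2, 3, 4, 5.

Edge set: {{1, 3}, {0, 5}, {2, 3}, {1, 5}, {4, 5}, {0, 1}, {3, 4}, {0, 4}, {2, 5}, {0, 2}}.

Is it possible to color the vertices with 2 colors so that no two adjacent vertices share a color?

No

0, 2, 5 are mutually adjacent, so at least 3 colors are needed.
So 2 colors are not enough.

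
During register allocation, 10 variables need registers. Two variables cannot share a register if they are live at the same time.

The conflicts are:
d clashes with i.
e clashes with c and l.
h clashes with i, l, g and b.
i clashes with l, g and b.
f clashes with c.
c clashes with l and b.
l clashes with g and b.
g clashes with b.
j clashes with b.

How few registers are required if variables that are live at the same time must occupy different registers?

5

h, i, l, g, b are mutually in conflict, so at least 5 registers are needed.
5 registers suffice: register 1 → {d, f, l, j}; register 2 → {e, b}; register 3 → {i, c}; register 4 → {g}; register 5 → {h}. No two conflicting variables share a register.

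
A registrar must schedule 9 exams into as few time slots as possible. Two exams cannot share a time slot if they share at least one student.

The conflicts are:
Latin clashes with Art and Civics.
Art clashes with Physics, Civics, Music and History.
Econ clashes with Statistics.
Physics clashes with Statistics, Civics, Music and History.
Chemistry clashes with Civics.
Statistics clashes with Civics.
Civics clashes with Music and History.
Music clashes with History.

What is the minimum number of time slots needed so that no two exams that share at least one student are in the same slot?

Art, Physics, Civics, Music, History are mutually in conflict, so at least 5 time slots are needed.
A valid assignment using 5 time slots: Latin=3, Art=2, Econ=1, Physics=3, Chemistry=2, Statistics=2, Civics=1, Music=4, History=5. Each listed conflict is separated.

5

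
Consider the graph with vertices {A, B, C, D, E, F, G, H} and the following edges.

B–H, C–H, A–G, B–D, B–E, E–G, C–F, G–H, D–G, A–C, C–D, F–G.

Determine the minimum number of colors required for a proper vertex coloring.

B and H are adjacent, so at least 2 colors are needed.
One proper 2-coloring: A=blue, B=red, C=red, D=blue, E=blue, F=blue, G=red, H=blue. Each edge has distinct colors on its endpoints.

2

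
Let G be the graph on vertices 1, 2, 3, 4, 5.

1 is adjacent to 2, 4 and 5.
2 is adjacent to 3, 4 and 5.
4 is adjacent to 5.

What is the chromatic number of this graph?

4

1, 2, 4, 5 are mutually adjacent (a clique of size 4), so at least 4 colors are needed.
One proper 4-coloring: 1=d, 2=a, 3=b, 4=b, 5=c. Every edge joins two different colors.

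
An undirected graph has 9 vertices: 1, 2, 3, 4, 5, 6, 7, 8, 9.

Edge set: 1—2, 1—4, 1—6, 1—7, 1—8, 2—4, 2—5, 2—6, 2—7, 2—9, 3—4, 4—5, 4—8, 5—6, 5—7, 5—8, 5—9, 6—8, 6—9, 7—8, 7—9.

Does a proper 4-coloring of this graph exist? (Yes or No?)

Yes

The chromatic number is 4. 2, 5, 7, 9 are mutually adjacent (a clique of size 4), so at least 4 colors are needed.
4 colors suffice: color a → {1, 3, 5}; color b → {2, 8}; color c → {4, 6, 7}; color d → {9}.
That is already a proper 4-coloring.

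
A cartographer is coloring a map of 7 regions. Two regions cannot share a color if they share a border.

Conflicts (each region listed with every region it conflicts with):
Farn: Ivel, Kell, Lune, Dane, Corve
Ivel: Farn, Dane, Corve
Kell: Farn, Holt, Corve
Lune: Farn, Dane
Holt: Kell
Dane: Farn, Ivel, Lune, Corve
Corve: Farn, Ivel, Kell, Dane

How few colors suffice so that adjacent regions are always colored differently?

4

Farn, Ivel, Dane, Corve pairwise conflict, so at least 4 colors are needed.
A valid assignment using 4 colors: Farn=1, Ivel=4, Kell=3, Lune=2, Holt=1, Dane=3, Corve=2. No two conflicting regions share a color.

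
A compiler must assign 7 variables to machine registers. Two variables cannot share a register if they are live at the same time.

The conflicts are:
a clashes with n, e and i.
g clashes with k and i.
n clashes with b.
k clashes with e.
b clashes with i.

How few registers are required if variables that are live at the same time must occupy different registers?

The cycle a-i-g-k-e-a has odd length 5, so it cannot be 2-colored; at least 3 registers are needed.
3 registers suffice: register 1 → {a, g, b}; register 2 → {n, k, i}; register 3 → {e}. Each listed conflict is separated.

3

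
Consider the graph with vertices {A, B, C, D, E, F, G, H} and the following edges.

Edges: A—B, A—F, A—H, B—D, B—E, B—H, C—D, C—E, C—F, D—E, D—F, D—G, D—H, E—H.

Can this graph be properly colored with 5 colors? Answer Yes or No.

Yes

The chromatic number is 4. B, D, E, H are mutually adjacent (a clique of size 4), so at least 4 colors are needed.
4 colors suffice: color red → {A, D}; color blue → {B, F, G}; color green → {E}; color yellow → {C, H}.
Since 5 ≥ 4, a proper 5-coloring certainly exists.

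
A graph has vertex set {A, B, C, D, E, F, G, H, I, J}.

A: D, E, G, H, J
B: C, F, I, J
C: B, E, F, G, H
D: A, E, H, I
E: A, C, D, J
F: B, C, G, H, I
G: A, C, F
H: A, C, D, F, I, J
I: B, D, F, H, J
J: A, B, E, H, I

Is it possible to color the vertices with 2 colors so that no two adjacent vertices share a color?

F, H, I form a triangle, so at least 3 colors are needed.
So 2 colors are not enough.

No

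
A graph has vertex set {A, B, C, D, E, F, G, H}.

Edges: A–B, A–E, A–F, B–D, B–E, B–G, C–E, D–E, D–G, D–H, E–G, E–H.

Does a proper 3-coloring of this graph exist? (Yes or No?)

B, D, E, G are pairwise adjacent (a clique of size 4), so at least 4 colors are needed.
So 3 colors are not enough.

No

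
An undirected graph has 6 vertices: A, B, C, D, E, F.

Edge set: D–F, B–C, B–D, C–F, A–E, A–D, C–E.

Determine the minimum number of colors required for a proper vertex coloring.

The cycle B-D-A-E-C-B has odd length 5, so it cannot be 2-colored; at least 3 colors are needed.
3 colors suffice: A=blue, B=blue, C=red, D=red, E=green, F=blue. Each edge has distinct colors on its endpoints.

3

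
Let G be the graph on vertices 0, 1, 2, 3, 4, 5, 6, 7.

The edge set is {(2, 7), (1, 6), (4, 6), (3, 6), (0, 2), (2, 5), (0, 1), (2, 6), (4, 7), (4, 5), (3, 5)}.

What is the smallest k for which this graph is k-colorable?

2

2 and 6 are adjacent, so at least 2 colors are needed.
One proper 2-coloring: 0=red, 1=blue, 2=blue, 3=blue, 4=blue, 5=red, 6=red, 7=red. Every edge joins two different colors.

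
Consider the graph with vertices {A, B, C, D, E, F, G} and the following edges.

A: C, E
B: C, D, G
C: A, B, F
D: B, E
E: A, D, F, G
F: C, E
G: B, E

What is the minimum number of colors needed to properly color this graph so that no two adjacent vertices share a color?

3

The cycle D-E-A-C-B-D has odd length 5, so it cannot be 2-colored; at least 3 colors are needed.
3 colors suffice: color 1 → {B, E}; color 2 → {C, D, G}; color 3 → {A, F}. No two adjacent vertices share a color.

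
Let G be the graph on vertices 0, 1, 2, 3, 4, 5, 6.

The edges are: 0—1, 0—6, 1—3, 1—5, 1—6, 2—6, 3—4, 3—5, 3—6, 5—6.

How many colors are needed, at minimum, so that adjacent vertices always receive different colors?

4

1, 3, 5, 6 are pairwise adjacent (a clique of size 4), so at least 4 colors are needed.
One proper 4-coloring: 0=green, 1=blue, 2=blue, 3=green, 4=red, 5=yellow, 6=red. No two adjacent vertices share a color.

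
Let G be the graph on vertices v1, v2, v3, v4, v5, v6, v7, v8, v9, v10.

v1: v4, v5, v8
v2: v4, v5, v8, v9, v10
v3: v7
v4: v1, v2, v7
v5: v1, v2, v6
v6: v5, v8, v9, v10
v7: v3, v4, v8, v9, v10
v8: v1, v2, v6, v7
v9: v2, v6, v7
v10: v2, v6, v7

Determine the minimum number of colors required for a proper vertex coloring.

2

v2 and v9 are adjacent, so at least 2 colors are needed.
2 colors suffice: color red → {v1, v2, v6, v7}; color blue → {v3, v4, v5, v8, v9, v10}. Every edge joins two different colors.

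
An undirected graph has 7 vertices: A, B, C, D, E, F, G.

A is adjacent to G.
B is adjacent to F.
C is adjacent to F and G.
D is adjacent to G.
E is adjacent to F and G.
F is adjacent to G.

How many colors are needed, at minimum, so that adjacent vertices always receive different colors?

3

C, F, G form a triangle, so at least 3 colors are needed.
3 colors suffice: color red → {B, G}; color blue → {A, D, F}; color green → {C, E}. No two adjacent vertices share a color.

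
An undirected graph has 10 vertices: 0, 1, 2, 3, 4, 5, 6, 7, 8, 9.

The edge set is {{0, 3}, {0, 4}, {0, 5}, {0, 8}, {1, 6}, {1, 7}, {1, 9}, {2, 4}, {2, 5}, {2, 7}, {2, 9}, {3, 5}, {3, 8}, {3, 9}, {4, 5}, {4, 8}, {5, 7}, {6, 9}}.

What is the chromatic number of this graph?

3

2, 5, 7 form a triangle, so at least 3 colors are needed.
A valid assignment using 3 colors: 0=c, 1=c, 2=c, 3=b, 4=b, 5=a, 6=b, 7=b, 8=a, 9=a. Every edge joins two different colors.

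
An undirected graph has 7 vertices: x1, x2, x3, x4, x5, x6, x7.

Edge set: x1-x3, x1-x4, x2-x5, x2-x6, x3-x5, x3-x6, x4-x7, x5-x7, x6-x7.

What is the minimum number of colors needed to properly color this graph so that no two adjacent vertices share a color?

3

The cycle x4-x7-x5-x3-x1-x4 has odd length 5, so it cannot be 2-colored; at least 3 colors are needed.
3 colors suffice: color 1 → {x4, x5, x6}; color 2 → {x2, x3, x7}; color 3 → {x1}. No two adjacent vertices share a color.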